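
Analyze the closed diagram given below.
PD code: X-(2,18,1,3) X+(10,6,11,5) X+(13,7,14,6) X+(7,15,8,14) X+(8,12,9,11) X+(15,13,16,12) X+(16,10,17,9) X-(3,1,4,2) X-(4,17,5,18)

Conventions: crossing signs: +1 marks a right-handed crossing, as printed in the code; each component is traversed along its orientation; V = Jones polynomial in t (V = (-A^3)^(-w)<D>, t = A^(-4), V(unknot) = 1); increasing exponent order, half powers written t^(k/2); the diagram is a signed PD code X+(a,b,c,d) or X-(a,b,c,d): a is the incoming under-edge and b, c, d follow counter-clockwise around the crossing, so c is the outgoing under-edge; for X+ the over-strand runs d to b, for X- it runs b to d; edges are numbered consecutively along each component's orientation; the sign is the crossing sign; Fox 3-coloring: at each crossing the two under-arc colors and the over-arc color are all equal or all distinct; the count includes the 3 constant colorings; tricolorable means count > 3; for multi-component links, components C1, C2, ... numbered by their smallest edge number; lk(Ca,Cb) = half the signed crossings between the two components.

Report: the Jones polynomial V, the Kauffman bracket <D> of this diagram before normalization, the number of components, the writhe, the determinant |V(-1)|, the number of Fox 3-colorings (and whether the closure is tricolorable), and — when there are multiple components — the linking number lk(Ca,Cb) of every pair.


Jones polynomial: V(t) = -t^(-1/2) - 2t^(3/2) + t^(5/2) - 2t^(7/2) + 2t^(9/2) - t^(11/2) + t^(13/2)
<D> = -A^-17 + A^-13 - 2A^-9 + 2A^-5 - A^-1 + 2A^3 + A^11; writhe +3
components 2, writhe +3 (9 crossings)
linking number lk(C1,C2) = -1
3-colorings: 3 of 3^9, det 10 — not tricolorable
note: the span of V is 7, within the link bound 9 + 2 - 1


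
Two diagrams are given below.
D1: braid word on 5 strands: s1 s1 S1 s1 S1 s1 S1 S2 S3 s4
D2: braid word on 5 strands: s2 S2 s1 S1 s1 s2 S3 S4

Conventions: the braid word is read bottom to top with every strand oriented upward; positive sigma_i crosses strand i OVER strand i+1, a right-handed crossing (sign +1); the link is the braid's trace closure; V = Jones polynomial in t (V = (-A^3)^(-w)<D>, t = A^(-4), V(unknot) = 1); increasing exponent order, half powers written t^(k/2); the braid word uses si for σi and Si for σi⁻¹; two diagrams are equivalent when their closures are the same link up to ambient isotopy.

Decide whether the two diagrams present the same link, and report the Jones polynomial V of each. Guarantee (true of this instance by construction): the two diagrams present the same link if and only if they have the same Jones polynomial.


same link: yes
V(D1) = 1  [10 crossings, <D> = 1, w = 0]
D2 (bracket 1; 8 crossings at w = 0): V = 1
note: Markov moves rewrite D1 (10 crossings) into D2 (8)


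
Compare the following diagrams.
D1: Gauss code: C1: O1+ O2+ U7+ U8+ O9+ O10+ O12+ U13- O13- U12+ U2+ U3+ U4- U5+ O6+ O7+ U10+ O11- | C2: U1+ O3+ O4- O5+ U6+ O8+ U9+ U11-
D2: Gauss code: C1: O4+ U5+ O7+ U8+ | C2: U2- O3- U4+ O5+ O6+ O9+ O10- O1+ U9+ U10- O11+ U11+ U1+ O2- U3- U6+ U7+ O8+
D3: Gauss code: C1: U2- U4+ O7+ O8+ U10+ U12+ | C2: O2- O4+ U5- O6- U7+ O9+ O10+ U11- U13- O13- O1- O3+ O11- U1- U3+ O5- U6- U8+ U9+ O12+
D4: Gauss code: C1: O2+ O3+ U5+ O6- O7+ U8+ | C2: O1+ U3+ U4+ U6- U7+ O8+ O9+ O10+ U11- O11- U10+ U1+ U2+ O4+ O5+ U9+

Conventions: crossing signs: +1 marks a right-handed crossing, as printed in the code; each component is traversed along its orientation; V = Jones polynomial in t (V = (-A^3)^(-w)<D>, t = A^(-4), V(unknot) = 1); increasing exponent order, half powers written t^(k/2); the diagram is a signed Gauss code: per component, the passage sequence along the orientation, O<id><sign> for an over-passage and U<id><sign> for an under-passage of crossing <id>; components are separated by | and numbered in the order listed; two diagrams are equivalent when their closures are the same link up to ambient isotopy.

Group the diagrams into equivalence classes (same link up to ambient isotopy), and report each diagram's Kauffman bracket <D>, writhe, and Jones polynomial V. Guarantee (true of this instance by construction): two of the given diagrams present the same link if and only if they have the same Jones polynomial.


classes: {D1, D4} | {D2, D3}
V(D1) = -t^(5/2) - t^(9/2) - t^(13/2) + t^(15/2)  [13 crossings, <D> = -A^-9 + A^-5 + A^3 + A^11, w = +7]
V(D2) = -t^(1/2) + t^(3/2) - t^(5/2) - t^(9/2)  [11 crossings, <D> = A^-3 + A^5 - A^9 + A^13, w = +5]
D3 (bracket A^-15 + A^-7 - A^-3 + A; 13 crossings at w = +1): V = -t^(1/2) + t^(3/2) - t^(5/2) - t^(9/2)
V(D4) = -t^(5/2) - t^(9/2) - t^(13/2) + t^(15/2)  [11 crossings, <D> = -A^-9 + A^-5 + A^3 + A^11, w = +7]
note: 2 classes among 4 diagrams; unequal V(t) rules out equality


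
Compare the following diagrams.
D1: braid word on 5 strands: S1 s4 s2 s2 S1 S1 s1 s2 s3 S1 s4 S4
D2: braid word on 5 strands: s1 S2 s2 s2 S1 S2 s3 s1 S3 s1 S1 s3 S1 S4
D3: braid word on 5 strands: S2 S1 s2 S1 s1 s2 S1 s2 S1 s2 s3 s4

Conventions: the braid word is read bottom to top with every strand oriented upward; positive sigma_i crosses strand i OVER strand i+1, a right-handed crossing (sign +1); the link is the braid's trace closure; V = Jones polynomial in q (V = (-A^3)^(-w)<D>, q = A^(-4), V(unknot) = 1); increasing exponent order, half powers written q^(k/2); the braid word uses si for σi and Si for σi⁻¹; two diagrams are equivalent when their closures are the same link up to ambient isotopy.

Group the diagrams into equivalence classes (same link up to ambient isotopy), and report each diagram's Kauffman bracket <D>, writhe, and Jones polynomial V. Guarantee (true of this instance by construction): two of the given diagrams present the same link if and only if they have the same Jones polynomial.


equivalence classes: {D1, D3} | {D2}
D1 (bracket -A^-6 + 2A^-2 - 2A^2 + 3A^6 - 2A^10 + 2A^14 - A^18; 12 crossings at w = +2): V = -q^-3 + 2q^-2 - 2q^-1 + 3 - 2q + 2q^2 - q^3
D2 (bracket 1; 14 crossings at w = 0): V = 1
V(D3) = -q^-3 + 2q^-2 - 2q^-1 + 3 - 2q + 2q^2 - q^3  [12 crossings, <D> = -A^-6 + 2A^-2 - 2A^2 + 3A^6 - 2A^10 + 2A^14 - A^18, w = +2]
key observation: comparing 3 Jones polynomials yields 2 groups


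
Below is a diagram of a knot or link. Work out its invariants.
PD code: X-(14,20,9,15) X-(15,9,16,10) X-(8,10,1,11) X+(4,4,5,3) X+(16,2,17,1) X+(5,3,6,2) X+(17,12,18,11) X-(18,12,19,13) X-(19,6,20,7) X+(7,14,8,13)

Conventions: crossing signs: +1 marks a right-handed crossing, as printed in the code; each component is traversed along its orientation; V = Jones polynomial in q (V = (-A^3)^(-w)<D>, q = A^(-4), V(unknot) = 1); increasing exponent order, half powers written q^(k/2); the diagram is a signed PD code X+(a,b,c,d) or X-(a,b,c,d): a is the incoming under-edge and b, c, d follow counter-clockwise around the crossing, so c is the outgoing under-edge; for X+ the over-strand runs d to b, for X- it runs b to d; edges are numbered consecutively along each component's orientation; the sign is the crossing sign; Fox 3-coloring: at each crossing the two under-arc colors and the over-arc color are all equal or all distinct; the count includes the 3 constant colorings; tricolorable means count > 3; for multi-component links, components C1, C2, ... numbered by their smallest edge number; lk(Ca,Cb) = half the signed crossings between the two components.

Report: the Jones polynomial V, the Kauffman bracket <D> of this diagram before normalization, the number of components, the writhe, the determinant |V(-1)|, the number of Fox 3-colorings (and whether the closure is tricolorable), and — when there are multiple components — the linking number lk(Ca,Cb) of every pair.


V = q^-3 + q^-2 + q^-1 + 1
<D> = 1 + A^4 + A^8 + A^12 (w = 0)
3 components over 10 crossings, w = 0
lk(C1,C2): 0
lk(C1,C3) = 0
linking number lk(C2,C3) = -1
9 Fox colorings among 3^10, |V(-1)| = 0: tricolorable
why: the 3 component pairs carry total linking -1


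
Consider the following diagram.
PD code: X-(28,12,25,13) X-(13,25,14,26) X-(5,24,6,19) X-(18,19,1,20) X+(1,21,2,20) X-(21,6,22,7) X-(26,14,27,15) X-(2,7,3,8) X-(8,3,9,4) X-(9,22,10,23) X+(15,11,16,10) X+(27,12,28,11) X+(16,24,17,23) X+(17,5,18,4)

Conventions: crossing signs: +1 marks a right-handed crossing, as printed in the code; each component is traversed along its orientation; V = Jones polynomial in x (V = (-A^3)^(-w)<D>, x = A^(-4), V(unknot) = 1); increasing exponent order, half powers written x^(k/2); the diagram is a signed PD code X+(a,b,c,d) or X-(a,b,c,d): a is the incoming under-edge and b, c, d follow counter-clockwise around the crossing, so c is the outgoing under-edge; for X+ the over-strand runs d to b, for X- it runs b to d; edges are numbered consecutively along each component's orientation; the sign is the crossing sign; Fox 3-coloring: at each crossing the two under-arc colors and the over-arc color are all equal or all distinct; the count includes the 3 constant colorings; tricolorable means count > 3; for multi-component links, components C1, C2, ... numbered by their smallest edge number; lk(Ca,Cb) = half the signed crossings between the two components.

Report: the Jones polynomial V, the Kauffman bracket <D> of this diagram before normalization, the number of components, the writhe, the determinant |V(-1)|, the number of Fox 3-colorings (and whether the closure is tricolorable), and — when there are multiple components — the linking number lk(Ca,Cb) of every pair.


V(x) = x^-5 + 2x^-3 + x^-1
bracket: A^-8 + 2 + A^8, w = -4
3 components, writhe -4, over 14 crossings
lk(C1,C2) = -1
linking number lk(C1,C3) = -1
lk(C2,C3): 0
det 4, colorings 3 of 3^14 — not tricolorable
observation: summing lk over 3 pairs gives -2


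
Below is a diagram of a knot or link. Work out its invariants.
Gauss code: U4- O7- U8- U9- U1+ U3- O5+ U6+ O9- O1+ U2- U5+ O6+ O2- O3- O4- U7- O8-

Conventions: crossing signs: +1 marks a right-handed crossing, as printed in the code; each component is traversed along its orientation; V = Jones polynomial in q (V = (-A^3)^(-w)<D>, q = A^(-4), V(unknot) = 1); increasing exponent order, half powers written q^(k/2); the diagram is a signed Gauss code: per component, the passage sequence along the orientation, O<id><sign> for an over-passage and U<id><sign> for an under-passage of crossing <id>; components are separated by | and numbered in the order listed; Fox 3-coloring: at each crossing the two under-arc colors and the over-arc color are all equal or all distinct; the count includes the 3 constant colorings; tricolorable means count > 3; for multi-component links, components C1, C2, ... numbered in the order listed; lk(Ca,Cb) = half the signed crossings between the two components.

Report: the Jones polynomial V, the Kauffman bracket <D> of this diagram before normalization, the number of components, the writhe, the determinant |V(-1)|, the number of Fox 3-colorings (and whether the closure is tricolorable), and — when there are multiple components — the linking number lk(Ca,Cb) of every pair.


Jones polynomial: V(q) = -q^-4 + q^-3 + q^-1
<D> = -A^-5 - A^3 + A^7; writhe -3
components 1, writhe -3 (9 crossings)
3-colorings: 9 of 3^9, det 3 — tricolorable
note: V spans 3 powers of q: at least 3 crossings in any diagram


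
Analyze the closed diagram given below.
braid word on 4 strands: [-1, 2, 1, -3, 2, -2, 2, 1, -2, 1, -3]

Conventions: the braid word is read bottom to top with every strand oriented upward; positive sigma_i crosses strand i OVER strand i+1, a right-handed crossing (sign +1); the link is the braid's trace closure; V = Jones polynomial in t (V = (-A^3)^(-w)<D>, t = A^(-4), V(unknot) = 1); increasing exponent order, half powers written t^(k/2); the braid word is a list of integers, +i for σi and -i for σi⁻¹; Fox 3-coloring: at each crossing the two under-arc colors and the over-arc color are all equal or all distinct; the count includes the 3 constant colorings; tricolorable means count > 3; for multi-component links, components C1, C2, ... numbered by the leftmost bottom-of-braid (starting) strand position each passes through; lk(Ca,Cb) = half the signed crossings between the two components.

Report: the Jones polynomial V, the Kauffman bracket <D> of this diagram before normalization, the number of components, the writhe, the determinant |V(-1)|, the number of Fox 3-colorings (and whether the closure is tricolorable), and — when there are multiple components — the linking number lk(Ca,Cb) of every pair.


V(t) = t^-2 - t^-1 + 1 - t + t^2
bracket: -A^-5 + A^-1 - A^3 + A^7 - A^11, w = +1
1 component, writhe +1, over 11 crossings
det 5, colorings 3 of 3^11 — not tricolorable
observation: V is palindromic (span 4, det 5): t -> 1/t fixes it; necessary, not sufficient, for amphichirality


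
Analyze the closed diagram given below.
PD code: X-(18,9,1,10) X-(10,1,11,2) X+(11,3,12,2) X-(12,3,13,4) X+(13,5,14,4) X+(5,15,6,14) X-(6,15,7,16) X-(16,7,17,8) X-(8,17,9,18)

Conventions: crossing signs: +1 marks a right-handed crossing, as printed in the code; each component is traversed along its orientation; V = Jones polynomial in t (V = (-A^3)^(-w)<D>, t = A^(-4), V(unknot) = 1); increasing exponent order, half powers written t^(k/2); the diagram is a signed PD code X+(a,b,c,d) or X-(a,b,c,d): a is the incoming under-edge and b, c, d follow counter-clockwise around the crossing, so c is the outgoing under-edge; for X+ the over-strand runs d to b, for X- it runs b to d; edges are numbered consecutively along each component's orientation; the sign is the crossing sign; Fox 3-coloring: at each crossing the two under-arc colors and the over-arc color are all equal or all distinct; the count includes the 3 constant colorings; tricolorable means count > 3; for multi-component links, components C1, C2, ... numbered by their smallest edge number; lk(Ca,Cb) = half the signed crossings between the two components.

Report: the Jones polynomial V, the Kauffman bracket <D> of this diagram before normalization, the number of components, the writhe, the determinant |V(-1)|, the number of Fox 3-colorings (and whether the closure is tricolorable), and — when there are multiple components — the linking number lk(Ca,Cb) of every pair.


Jones polynomial: V(t) = -t^-4 + t^-3 + t^-1
<D> = -A^-5 - A^3 + A^7; writhe -3
components 1, writhe -3 (9 crossings)
3-colorings: 9 of 3^9, det 3 — tricolorable
note: det 3 = |V(-1)|; divisible by 3, so tricolorable


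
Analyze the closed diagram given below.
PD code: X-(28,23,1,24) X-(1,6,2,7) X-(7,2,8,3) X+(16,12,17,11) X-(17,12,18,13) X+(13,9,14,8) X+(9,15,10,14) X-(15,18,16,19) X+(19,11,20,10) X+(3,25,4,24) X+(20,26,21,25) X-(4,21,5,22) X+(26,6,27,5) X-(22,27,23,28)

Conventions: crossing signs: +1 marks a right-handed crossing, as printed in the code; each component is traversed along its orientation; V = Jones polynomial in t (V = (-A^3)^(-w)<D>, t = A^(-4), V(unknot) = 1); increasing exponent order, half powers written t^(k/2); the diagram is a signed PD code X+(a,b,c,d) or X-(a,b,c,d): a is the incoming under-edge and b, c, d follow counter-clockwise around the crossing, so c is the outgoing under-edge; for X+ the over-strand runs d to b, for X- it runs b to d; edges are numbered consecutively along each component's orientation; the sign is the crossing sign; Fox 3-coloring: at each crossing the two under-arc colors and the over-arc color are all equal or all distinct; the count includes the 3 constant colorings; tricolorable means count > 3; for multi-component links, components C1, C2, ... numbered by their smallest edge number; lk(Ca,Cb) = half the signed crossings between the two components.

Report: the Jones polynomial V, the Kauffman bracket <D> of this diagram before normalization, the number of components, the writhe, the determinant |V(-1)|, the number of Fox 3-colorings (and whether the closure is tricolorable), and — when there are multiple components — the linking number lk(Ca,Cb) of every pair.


Jones polynomial: V(t) = t^-4 - 2t^-3 + 3t^-2 - 5t^-1 + 6 - 5t + 5t^2 - 3t^3 + 2t^4 - t^5
<D> = -A^-20 + 2A^-16 - 3A^-12 + 5A^-8 - 5A^-4 + 6 - 5A^4 + 3A^8 - 2A^12 + A^16; writhe 0
components 1, writhe 0 (14 crossings)
3-colorings: 9 of 3^14, det 33 — tricolorable
note: |V(-1)| = 33: so tricolorable, since 3 divides 33


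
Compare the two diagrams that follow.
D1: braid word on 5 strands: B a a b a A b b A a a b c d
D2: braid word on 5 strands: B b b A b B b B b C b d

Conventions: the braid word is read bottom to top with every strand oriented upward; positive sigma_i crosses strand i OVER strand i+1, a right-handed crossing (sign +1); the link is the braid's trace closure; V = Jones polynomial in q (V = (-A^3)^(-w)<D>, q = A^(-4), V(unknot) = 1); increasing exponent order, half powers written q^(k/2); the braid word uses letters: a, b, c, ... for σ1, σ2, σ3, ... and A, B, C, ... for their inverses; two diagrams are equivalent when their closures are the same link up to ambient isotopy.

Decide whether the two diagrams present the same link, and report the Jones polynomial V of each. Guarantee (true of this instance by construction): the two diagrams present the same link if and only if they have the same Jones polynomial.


equivalent: no
V(D1) = q^2 + 2q^4 - 2q^5 + q^6 - 2q^7 + q^8  (w +8, c 14, <D> = A^-8 - 2A^-4 + 1 - 2A^4 + 2A^8 + A^16)
D2 (bracket -A^-10 + A^-6 + A^2; 12 crossings at w = +2): V = q + q^3 - q^4
why: comparing 2 Jones polynomials yields 2 groups


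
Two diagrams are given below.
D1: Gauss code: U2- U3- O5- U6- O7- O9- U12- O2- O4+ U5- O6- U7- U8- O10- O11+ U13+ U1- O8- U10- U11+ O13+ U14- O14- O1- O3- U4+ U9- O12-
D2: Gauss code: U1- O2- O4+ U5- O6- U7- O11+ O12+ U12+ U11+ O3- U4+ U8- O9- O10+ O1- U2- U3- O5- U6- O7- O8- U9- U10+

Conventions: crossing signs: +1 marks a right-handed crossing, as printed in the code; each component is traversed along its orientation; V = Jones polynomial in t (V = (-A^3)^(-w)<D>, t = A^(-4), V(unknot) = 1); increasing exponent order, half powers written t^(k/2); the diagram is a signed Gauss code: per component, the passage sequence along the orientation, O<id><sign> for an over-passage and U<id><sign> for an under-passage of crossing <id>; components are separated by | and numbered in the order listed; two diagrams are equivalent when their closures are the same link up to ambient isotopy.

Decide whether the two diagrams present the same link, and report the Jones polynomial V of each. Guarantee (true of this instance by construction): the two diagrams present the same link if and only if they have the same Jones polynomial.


same link: yes
V(D1) = -t^-9 + 2t^-8 - 3t^-7 + 3t^-6 - 3t^-5 + 3t^-4 - t^-3 + t^-2  [14 crossings, <D> = A^-16 - A^-12 + 3A^-8 - 3A^-4 + 3 - 3A^4 + 2A^8 - A^12, w = -8]
V(D2) = -t^-9 + 2t^-8 - 3t^-7 + 3t^-6 - 3t^-5 + 3t^-4 - t^-3 + t^-2  [12 crossings, <D> = A^-4 - 1 + 3A^4 - 3A^8 + 3A^12 - 3A^16 + 2A^20 - A^24, w = -4]
insight: one V(t) for all 2 diagrams — one class (guaranteed)


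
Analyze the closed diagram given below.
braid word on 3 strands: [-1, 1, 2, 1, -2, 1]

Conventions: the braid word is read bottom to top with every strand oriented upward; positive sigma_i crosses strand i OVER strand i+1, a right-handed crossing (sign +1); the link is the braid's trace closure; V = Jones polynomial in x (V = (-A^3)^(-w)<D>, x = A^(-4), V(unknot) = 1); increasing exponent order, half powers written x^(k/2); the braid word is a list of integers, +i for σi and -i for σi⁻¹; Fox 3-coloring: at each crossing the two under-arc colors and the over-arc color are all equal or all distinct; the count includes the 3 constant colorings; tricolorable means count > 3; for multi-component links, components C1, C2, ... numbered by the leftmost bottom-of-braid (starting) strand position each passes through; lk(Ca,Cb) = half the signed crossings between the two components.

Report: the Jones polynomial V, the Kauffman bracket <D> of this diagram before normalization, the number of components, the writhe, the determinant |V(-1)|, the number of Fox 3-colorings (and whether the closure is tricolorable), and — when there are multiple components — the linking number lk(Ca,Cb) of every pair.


V(x) = 1
bracket: A^6, w = +2
1 component, writhe +2, over 6 crossings
det 1, colorings 3 of 3^6 — not tricolorable
observation: w = +2 shifts under R1 moves; the (-A^3)^(-2) factor cancels that in V


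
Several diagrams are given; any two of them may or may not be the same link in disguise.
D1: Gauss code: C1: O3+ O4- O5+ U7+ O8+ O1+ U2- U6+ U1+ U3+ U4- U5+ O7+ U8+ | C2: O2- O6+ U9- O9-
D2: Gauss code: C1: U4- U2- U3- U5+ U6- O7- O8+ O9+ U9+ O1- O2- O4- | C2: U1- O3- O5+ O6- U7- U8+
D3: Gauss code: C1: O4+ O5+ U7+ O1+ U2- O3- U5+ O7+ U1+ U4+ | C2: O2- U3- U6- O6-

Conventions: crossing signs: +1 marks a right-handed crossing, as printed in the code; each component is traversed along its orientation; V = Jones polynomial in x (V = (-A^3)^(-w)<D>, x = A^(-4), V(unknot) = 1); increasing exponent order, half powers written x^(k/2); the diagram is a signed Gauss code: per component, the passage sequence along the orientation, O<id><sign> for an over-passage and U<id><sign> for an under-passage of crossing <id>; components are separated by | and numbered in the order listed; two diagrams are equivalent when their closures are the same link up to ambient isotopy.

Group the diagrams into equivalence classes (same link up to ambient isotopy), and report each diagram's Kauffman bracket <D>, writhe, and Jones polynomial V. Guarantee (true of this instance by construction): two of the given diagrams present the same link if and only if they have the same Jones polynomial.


equivalence classes: {D1} | {D2} | {D3}
D1 (bracket -A^-9 + A^-1 + A^3 + A^7; 9 crossings at w = +3): V = -x^(1/2) - x^(3/2) - x^(5/2) + x^(9/2)
V(D2) = -x^(-5/2) - x^(-1/2)  [9 crossings, <D> = A^-7 + A, w = -3]
V(D3) = -x^(-3/2) - 2x^(1/2) + x^(3/2) - x^(5/2) + x^(7/2)  (w +1, c 7, <D> = -A^-11 + A^-7 - A^-3 + 2A + A^9)
observation: V(x) takes 3 values over 3 diagrams, fixing the grouping


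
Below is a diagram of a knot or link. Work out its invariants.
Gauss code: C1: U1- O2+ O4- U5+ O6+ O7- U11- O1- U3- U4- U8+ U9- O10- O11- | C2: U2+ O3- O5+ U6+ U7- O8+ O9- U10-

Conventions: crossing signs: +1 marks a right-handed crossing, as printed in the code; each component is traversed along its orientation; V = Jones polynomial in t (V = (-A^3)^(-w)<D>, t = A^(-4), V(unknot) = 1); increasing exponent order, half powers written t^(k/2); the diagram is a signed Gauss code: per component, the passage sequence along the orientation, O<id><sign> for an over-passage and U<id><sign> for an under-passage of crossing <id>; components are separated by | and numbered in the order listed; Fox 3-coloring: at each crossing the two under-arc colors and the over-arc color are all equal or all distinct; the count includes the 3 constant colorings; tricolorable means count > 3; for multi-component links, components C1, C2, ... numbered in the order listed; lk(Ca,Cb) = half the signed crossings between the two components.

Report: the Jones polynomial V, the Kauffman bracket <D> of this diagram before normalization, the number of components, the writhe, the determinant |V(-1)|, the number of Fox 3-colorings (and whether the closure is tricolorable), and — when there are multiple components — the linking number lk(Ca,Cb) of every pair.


V = t^(-11/2) - t^(-9/2) + t^(-7/2) - 2t^(-5/2) + t^(-3/2) - 2t^(-1/2)
<D> = 2A^-7 - A^-3 + 2A - A^5 + A^9 - A^13 (w = -3)
2 components over 11 crossings, w = -3
lk(C1,C2): 0
3 Fox colorings among 3^11, |V(-1)| = 8: not tricolorable
why: the 1 component pair carries total linking 0


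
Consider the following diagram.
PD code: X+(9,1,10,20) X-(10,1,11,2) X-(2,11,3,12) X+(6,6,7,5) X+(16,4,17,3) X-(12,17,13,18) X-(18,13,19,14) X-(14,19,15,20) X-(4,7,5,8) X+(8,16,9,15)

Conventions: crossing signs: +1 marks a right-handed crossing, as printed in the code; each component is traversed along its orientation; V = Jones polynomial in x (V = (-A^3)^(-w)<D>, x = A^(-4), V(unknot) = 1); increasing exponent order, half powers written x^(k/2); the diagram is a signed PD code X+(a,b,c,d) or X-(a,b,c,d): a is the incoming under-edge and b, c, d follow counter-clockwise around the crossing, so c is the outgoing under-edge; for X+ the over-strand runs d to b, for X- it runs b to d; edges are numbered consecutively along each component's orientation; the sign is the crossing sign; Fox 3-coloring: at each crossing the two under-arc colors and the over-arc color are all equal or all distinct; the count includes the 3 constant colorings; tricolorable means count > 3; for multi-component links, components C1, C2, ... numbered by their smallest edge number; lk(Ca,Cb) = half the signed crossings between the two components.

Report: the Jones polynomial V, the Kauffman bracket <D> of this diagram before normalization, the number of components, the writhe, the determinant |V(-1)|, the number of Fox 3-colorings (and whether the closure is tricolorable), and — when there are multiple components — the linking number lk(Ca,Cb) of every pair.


Jones polynomial: V(x) = x^-5 - 2x^-4 + 2x^-3 - 2x^-2 + 2x^-1 - 1 + x
<D> = A^-10 - A^-6 + 2A^-2 - 2A^2 + 2A^6 - 2A^10 + A^14; writhe -2
components 1, writhe -2 (10 crossings)
3-colorings: 3 of 3^10, det 11 — not tricolorable
note: w = -2 shifts under R1 moves; the (-A^3)^(2) factor cancels that in V


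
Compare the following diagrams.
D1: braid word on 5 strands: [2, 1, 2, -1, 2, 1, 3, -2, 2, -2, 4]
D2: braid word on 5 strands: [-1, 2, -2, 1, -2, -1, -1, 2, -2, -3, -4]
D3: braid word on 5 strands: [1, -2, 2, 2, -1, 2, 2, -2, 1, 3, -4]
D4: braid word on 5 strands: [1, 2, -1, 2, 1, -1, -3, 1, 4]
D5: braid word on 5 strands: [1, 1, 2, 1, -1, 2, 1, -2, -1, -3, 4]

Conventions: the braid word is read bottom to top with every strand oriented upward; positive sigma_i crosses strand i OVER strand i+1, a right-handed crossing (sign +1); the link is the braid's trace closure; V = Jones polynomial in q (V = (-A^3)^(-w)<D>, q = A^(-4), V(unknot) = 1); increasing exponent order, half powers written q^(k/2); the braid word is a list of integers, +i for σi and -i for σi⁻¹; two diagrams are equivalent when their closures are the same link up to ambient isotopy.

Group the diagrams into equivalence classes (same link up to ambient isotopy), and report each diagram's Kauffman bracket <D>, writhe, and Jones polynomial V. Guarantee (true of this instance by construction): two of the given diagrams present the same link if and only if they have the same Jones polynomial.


grouping into links: {D1, D3, D4, D5} | {D2}
V(D1) = -q^(1/2) + q^(3/2) - q^(5/2) - q^(9/2)  (w +5, c 11, <D> = A^-3 + A^5 - A^9 + A^13)
V(D2) = -q^(-5/2) - q^(-1/2)  [11 crossings, <D> = A^-13 + A^-5, w = -5]
V(D3) = -q^(1/2) + q^(3/2) - q^(5/2) - q^(9/2)  (w +3, c 11, <D> = A^-9 + A^-1 - A^3 + A^7)
D4 (bracket A^-9 + A^-1 - A^3 + A^7; 9 crossings at w = +3): V = -q^(1/2) + q^(3/2) - q^(5/2) - q^(9/2)
D5 (bracket A^-9 + A^-1 - A^3 + A^7; 11 crossings at w = +3): V = -q^(1/2) + q^(3/2) - q^(5/2) - q^(9/2)
why: V(q) takes 2 values over 5 diagrams, fixing the grouping


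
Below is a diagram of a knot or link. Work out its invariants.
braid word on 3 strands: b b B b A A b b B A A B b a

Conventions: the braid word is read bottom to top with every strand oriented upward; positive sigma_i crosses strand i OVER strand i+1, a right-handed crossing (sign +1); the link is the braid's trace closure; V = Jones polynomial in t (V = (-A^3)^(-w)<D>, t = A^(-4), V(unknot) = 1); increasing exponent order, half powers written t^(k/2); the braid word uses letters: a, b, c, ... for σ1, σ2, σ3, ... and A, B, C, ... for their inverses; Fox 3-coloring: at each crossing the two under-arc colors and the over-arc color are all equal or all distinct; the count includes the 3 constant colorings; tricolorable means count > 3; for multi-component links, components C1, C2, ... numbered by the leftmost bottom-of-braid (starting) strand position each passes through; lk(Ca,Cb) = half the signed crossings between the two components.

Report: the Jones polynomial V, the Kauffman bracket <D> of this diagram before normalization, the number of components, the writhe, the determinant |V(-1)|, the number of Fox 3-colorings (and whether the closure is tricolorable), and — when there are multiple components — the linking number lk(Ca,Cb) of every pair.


Jones polynomial: V(t) = -t^-3 + 2t^-2 - 2t^-1 + 3 - 2t + 2t^2 - t^3
<D> = -A^-12 + 2A^-8 - 2A^-4 + 3 - 2A^4 + 2A^8 - A^12; writhe 0
components 1, writhe 0 (14 crossings)
3-colorings: 3 of 3^14, det 13 — not tricolorable
note: |V(-1)| = 13: so not tricolorable, since 3 does not divide 13


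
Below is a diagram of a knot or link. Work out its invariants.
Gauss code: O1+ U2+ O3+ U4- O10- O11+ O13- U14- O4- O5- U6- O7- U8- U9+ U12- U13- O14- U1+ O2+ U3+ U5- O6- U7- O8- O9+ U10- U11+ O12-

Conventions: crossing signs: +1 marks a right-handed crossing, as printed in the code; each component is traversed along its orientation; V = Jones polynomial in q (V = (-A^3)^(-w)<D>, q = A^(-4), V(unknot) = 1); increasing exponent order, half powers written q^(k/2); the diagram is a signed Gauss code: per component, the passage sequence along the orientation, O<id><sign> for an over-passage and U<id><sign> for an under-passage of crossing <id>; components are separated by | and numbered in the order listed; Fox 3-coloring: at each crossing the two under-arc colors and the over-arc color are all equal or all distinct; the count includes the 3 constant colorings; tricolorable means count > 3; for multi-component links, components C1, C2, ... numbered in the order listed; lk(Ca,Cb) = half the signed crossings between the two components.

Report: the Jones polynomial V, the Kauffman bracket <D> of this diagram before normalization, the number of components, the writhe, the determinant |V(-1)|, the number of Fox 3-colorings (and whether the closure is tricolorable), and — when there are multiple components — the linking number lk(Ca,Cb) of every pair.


V(q) = -q^-8 + 2q^-7 - 3q^-6 + 4q^-5 - 5q^-4 + 5q^-3 - 3q^-2 + 3q^-1 - 1
bracket: -A^-12 + 3A^-8 - 3A^-4 + 5 - 5A^4 + 4A^8 - 3A^12 + 2A^16 - A^20, w = -4
1 component, writhe -4, over 14 crossings
det 27, colorings 9 of 3^14 — tricolorable
observation: det 27 = |V(-1)|; divisible by 3, so tricolorable


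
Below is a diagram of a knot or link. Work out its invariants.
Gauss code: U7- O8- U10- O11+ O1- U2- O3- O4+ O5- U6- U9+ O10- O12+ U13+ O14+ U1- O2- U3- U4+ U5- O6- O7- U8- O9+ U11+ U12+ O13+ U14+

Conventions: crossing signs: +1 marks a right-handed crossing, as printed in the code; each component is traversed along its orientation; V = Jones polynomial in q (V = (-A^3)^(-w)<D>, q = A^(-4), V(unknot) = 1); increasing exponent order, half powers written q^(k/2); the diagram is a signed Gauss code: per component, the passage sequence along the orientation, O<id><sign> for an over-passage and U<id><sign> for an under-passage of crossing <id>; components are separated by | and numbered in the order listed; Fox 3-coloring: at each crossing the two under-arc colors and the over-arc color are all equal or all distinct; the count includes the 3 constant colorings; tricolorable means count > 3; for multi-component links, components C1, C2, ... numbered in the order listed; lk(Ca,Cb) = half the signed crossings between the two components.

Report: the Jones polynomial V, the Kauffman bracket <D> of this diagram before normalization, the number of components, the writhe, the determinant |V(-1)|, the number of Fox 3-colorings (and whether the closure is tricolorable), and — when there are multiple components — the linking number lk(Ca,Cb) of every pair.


Jones polynomial: V(q) = q^-7 - 3q^-6 + 6q^-5 - 10q^-4 + 12q^-3 - 12q^-2 + 12q^-1 - 9 + 6q - 3q^2 + q^3
<D> = A^-18 - 3A^-14 + 6A^-10 - 9A^-6 + 12A^-2 - 12A^2 + 12A^6 - 10A^10 + 6A^14 - 3A^18 + A^22; writhe -2
components 1, writhe -2 (14 crossings)
3-colorings: 9 of 3^14, det 75 — tricolorable
note: w = -2 shifts under R1 moves; the (-A^3)^(2) factor cancels that in V


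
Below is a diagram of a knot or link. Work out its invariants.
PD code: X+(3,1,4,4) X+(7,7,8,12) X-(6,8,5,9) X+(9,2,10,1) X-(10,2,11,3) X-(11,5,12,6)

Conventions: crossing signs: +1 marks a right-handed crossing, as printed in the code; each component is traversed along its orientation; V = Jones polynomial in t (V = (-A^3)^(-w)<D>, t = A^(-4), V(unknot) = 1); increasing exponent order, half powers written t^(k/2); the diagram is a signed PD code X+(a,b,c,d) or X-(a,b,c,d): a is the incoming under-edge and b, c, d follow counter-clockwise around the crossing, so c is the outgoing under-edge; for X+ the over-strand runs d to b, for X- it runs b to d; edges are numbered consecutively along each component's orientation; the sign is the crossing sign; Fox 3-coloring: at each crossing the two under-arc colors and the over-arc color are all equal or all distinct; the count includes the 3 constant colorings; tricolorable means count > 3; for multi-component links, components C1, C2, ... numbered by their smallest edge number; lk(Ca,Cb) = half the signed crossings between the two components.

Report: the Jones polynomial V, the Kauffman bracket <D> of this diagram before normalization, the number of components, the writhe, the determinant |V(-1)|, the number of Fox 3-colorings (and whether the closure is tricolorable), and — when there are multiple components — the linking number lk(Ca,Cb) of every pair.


V = t^-3 + t^-2 + t^-1 + 1
<D> = 1 + A^4 + A^8 + A^12 (w = 0)
3 components over 6 crossings, w = 0
lk(C1,C2): 0
lk(C1,C3) = 0
linking number lk(C2,C3) = -1
9 Fox colorings among 3^6, |V(-1)| = 0: tricolorable
why: the 3 component pairs carry total linking -1


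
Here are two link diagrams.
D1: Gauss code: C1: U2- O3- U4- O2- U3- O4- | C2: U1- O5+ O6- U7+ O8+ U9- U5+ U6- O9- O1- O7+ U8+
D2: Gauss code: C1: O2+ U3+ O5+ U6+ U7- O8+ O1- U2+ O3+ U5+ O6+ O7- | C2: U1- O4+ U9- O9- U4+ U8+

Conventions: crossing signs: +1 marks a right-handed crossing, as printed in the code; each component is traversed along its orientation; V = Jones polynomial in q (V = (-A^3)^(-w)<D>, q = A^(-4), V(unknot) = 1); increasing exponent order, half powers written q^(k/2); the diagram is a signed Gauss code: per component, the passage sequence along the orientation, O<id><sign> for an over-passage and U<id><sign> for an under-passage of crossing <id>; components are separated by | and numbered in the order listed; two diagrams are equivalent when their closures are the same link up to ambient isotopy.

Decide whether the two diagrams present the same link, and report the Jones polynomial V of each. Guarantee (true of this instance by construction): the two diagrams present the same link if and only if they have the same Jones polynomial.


equivalent: no
V(D1) = q^(-9/2) - q^(-5/2) - q^(-3/2) - q^(-1/2)  (w -3, c 9, <D> = A^-7 + A^-3 + A - A^9)
D2 (bracket -A^-9 + A^-1 + A^3 + A^7; 9 crossings at w = +3): V = -q^(1/2) - q^(3/2) - q^(5/2) + q^(9/2)
why: 2 classes among 2 diagrams; unequal V(q) rules out equality


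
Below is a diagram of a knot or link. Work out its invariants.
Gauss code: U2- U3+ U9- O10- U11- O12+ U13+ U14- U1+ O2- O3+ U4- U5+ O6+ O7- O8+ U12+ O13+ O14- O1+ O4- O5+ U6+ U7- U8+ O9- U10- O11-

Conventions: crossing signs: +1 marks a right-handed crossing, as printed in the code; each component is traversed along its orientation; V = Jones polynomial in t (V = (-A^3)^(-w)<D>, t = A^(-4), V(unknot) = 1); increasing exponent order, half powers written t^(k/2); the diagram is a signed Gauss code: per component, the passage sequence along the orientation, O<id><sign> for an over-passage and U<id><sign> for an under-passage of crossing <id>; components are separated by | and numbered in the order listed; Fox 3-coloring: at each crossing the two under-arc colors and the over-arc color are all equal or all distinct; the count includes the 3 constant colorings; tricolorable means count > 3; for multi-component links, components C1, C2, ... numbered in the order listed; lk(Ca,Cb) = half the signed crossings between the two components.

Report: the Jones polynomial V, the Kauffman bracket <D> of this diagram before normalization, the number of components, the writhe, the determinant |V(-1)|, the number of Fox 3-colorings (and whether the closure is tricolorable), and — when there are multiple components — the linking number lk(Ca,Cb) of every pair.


V = -t^-3 + t^-2 - t^-1 + 3 - t + t^2 - t^3
<D> = -A^-12 + A^-8 - A^-4 + 3 - A^4 + A^8 - A^12 (w = 0)
1 component over 14 crossings, w = 0
27 Fox colorings among 3^14, |V(-1)| = 9: tricolorable
why: palindromic: swapping t for 1/t fixes V


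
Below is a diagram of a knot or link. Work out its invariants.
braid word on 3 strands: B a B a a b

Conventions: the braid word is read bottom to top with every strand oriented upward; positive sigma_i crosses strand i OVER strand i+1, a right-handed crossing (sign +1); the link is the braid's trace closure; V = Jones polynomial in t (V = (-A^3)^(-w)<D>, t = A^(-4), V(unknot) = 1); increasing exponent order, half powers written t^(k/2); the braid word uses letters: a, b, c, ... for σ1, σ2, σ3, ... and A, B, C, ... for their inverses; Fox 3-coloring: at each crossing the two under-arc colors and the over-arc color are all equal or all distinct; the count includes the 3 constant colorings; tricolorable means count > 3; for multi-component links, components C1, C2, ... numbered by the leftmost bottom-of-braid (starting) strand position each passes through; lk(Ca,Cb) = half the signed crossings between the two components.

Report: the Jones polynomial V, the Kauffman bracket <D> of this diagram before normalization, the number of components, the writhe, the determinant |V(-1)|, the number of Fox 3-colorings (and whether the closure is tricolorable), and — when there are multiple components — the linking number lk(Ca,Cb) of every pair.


V = t + t^3 - t^4
<D> = -A^-10 + A^-6 + A^2 (w = +2)
1 component over 6 crossings, w = +2
9 Fox colorings among 3^6, |V(-1)| = 3: tricolorable
why: |V(-1)| = 3: so tricolorable, since 3 divides 3


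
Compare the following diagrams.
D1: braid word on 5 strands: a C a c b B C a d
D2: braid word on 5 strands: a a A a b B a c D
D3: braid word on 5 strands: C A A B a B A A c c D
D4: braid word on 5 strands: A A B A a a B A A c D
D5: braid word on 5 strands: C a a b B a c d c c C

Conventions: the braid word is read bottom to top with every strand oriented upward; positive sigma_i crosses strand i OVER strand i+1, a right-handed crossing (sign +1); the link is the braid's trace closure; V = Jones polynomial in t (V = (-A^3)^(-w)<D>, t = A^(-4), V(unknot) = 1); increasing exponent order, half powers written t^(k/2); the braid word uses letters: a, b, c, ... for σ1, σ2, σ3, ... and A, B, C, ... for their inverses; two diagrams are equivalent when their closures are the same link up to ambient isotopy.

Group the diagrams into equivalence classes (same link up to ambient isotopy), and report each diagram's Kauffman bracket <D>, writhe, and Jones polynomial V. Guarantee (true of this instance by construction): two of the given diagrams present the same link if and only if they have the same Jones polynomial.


equivalence classes: {D1, D2, D5} | {D3, D4}
D1 (bracket -A^-9 + A^-1 + A^3 + A^7; 9 crossings at w = +3): V = -t^(1/2) - t^(3/2) - t^(5/2) + t^(9/2)
V(D2) = -t^(1/2) - t^(3/2) - t^(5/2) + t^(9/2)  [9 crossings, <D> = -A^-9 + A^-1 + A^3 + A^7, w = +3]
V(D3) = -t^(-15/2) + t^(-13/2) - 2t^(-11/2) + 2t^(-9/2) - 2t^(-7/2) + t^(-5/2) - t^(-3/2)  (w -5, c 11, <D> = A^-9 - A^-5 + 2A^-1 - 2A^3 + 2A^7 - A^11 + A^15)
V(D4) = -t^(-15/2) + t^(-13/2) - 2t^(-11/2) + 2t^(-9/2) - 2t^(-7/2) + t^(-5/2) - t^(-3/2)  (w -5, c 11, <D> = A^-9 - A^-5 + 2A^-1 - 2A^3 + 2A^7 - A^11 + A^15)
V(D5) = -t^(1/2) - t^(3/2) - t^(5/2) + t^(9/2)  [11 crossings, <D> = -A^-3 + A^5 + A^9 + A^13, w = +5]
observation: 2 classes among 5 diagrams; unequal V(t) rules out equality


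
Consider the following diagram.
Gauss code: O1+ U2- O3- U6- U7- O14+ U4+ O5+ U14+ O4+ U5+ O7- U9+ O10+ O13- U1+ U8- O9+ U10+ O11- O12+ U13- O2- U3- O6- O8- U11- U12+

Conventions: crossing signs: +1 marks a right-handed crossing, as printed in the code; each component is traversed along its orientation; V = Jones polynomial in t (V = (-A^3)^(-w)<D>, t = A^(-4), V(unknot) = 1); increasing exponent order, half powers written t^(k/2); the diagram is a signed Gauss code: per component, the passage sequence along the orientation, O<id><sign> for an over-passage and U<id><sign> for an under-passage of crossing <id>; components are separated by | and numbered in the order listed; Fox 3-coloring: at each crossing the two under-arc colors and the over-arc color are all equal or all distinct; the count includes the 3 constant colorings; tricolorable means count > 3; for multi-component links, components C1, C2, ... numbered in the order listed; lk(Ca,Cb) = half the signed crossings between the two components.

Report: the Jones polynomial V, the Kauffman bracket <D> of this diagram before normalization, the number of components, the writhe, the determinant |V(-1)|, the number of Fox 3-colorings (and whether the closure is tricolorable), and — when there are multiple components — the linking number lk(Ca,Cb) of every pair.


V = -t^-3 + t^-2 - t^-1 + 3 - t + t^2 - t^3
<D> = -A^-12 + A^-8 - A^-4 + 3 - A^4 + A^8 - A^12 (w = 0)
1 component over 14 crossings, w = 0
27 Fox colorings among 3^14, |V(-1)| = 9: tricolorable
why: |V(-1)| = 9: so tricolorable, since 3 divides 9
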